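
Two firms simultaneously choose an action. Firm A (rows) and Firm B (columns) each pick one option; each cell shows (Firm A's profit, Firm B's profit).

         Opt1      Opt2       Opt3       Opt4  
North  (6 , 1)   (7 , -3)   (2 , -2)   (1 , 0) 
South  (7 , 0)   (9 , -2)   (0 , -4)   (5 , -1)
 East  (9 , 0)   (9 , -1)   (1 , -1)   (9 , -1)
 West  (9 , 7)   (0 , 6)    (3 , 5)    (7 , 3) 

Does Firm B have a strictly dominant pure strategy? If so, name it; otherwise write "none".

Opt1

Opt1 vs Opt2: North: 1>-3, South: 0>-2, East: 0>-1, West: 7>6.
Opt1 vs Opt3: North: 1>-2, South: 0>-4, East: 0>-1, West: 7>5.
Opt1 vs Opt4: North: 1>0, South: 0>-1, East: 0>-1, West: 7>3.
Opt1 strictly beats every other strategy against every opponent action, so it is strictly dominant.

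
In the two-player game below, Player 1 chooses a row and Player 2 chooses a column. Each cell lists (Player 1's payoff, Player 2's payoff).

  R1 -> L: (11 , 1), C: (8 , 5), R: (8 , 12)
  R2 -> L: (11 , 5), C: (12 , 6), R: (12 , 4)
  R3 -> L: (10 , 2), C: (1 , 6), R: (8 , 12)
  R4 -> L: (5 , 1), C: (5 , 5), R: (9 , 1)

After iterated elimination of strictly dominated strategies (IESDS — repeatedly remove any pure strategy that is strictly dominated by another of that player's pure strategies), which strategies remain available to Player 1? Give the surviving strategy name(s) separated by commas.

Player 1's strategy R3 is strictly dominated by R2 (L: 11>10, C: 12>1, R: 12>8) and is removed.
For Player 1, R2 strictly dominates R4 on the remaining columns (L: 11>5, C: 12>5, R: 12>9); eliminate R4.
For Player 2, C strictly dominates L on the remaining rows (R1: 5>1, R2: 6>5); eliminate L.
Player 1's strategy R1 is strictly dominated by R2 (C: 12>8, R: 12>8) and is removed.
Player 2's strategy R is strictly dominated by C (R2: 6>4) and is removed.
Among the remaining strategies, none is strictly dominated by another pure strategy of the same player, so the elimination stops.
Surviving strategies — Player 1: {R2}; Player 2: {C}.

R2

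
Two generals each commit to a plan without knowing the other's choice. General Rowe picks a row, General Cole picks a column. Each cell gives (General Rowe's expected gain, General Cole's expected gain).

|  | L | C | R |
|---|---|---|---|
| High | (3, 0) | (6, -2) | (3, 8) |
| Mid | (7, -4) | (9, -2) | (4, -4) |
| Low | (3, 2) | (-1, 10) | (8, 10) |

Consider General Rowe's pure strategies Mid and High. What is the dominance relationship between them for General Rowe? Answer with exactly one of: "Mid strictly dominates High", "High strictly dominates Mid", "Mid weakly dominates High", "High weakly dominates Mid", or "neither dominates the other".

Mid strictly dominates High

Mid's payoffs vs High's, by General Cole's action — L: 7>3, C: 9>6, R: 4>3.
Every comparison favours Mid, so Mid strictly dominates High.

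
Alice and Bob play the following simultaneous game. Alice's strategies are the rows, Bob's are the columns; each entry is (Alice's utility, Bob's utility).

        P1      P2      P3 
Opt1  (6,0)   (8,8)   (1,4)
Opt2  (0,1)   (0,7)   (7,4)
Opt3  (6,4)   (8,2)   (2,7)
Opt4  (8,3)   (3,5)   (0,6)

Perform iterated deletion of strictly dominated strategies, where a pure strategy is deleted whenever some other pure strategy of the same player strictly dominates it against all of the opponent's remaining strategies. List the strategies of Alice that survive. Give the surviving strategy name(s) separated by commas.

Opt1, Opt2, Opt3

Bob's strategy P1 is strictly dominated by P3 (Opt1: 4>0, Opt2: 4>1, Opt3: 7>4, Opt4: 6>3) and is removed.
For Alice, Opt1 strictly dominates Opt4 on the remaining columns (P2: 8>3, P3: 1>0); eliminate Opt4.
Among the remaining strategies, none is strictly dominated by another pure strategy of the same player, so the elimination stops.
Surviving strategies — Alice: {Opt1, Opt2, Opt3}; Bob: {P2, P3}.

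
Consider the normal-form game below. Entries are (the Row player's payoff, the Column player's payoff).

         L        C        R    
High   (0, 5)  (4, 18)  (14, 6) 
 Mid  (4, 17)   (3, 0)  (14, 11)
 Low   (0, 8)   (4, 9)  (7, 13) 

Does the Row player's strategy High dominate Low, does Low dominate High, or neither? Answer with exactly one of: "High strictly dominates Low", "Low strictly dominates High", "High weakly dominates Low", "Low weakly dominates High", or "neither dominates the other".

Compare High to Low across every action of the Column player: L: 0=0, C: 4=4, R: 14>7.
High is at least as good everywhere and strictly better somewhere (tied only at L, C), so High weakly but not strictly dominates Low.

High weakly dominates Low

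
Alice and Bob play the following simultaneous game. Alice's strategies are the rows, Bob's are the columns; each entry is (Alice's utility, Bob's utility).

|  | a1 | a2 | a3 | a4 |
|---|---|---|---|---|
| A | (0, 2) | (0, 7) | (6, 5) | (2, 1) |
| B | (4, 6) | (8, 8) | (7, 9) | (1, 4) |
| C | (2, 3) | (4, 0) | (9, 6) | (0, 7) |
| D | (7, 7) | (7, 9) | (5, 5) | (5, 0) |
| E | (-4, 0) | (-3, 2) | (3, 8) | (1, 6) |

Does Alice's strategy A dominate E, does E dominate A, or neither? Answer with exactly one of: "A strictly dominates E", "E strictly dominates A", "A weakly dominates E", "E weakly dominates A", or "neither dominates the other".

A strictly dominates E

Compare A to E across each opponent action: a1: 0>-4, a2: 0>-3, a3: 6>3, a4: 2>1.
A gives a strictly higher payoff against each opponent action, so A strictly dominates E.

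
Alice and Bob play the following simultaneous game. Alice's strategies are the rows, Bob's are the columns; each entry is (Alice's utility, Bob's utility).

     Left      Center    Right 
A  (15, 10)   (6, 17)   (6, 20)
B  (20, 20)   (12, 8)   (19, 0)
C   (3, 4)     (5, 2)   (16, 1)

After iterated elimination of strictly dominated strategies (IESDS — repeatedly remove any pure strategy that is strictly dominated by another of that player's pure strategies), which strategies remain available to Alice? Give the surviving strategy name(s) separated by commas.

B

For Alice, B strictly dominates A on the remaining columns (Left: 20>15, Center: 12>6, Right: 19>6); eliminate A.
For Alice, B strictly dominates C on the remaining columns (Left: 20>3, Center: 12>5, Right: 19>16); eliminate C.
Column Center is eliminated: Left beats it against every remaining row (B: 20>8).
Bob's strategy Right is strictly dominated by Left (B: 20>0) and is removed.
Among the remaining strategies, none is strictly dominated by another pure strategy of the same player, so the elimination stops.
Surviving strategies — Alice: {B}; Bob: {Left}.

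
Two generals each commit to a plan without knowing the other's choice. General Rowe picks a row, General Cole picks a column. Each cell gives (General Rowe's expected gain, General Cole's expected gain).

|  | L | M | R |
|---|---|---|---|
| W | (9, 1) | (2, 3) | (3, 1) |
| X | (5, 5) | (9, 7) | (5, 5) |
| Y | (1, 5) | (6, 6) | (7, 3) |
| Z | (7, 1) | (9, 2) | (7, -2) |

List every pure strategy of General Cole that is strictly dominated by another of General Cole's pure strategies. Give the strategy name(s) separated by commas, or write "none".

L, R

L is strictly dominated by M (W: 3>1, X: 7>5, Y: 6>5, Z: 2>1).
M is not dominated — it holds its own against L at W (3>1); R at W (3>1).
M strictly dominates R — W: 3>1, X: 7>5, Y: 6>3, Z: 2>-2.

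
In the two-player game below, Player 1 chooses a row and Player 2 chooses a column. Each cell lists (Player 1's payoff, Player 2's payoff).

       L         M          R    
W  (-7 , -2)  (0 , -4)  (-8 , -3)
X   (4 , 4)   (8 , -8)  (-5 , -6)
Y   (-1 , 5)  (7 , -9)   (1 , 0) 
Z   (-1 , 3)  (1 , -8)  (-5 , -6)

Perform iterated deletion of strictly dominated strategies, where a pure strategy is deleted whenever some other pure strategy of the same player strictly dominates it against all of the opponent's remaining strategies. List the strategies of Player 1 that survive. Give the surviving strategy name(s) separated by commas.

Player 1's strategy W is strictly dominated by X (L: 4>-7, M: 8>0, R: -5>-8) and is removed.
Column M is eliminated: L beats it against every remaining row (X: 4>-8, Y: 5>-9, Z: 3>-8).
For Player 2, L strictly dominates R on the remaining rows (X: 4>-6, Y: 5>0, Z: 3>-6); eliminate R.
Row Y is eliminated: X beats it against every remaining column (L: 4>-1).
Player 1's strategy Z is strictly dominated by X (L: 4>-1) and is removed.
Among the remaining strategies, none is strictly dominated by another pure strategy of the same player, so the elimination stops.
Surviving strategies — Player 1: {X}; Player 2: {L}.

X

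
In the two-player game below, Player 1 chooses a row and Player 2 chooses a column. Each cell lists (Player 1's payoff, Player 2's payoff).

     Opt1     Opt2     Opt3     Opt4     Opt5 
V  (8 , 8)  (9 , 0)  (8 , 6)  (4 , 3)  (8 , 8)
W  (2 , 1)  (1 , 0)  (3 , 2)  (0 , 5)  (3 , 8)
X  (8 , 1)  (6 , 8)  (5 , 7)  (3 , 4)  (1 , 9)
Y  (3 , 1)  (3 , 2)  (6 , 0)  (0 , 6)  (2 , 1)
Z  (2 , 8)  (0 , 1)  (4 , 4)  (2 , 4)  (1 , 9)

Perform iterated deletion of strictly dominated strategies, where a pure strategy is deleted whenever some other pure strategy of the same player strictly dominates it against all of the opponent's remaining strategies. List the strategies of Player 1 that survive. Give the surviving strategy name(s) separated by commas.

V, X

For Player 1, V strictly dominates W on the remaining columns (Opt1: 8>2, Opt2: 9>1, Opt3: 8>3, Opt4: 4>0, Opt5: 8>3); eliminate W.
For Player 1, V strictly dominates Y on the remaining columns (Opt1: 8>3, Opt2: 9>3, Opt3: 8>6, Opt4: 4>0, Opt5: 8>2); eliminate Y.
Player 1's strategy Z is strictly dominated by V (Opt1: 8>2, Opt2: 9>0, Opt3: 8>4, Opt4: 4>2, Opt5: 8>1) and is removed.
Column Opt2 is eliminated: Opt5 beats it against every remaining row (V: 8>0, X: 9>8).
Player 2's strategy Opt3 is strictly dominated by Opt5 (V: 8>6, X: 9>7) and is removed.
For Player 2, Opt5 strictly dominates Opt4 on the remaining rows (V: 8>3, X: 9>4); eliminate Opt4.
Among the remaining strategies, none is strictly dominated by another pure strategy of the same player, so the elimination stops.
Surviving strategies — Player 1: {V, X}; Player 2: {Opt1, Opt5}.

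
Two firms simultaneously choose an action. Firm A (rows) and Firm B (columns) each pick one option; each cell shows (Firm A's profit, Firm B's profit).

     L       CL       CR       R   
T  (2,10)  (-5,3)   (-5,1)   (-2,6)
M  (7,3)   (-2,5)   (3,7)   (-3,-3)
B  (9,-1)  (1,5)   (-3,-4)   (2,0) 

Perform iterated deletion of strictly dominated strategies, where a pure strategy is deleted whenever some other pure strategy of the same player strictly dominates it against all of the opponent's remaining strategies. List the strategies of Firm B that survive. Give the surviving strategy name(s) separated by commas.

CL, CR

Row T is eliminated: B beats it against every remaining column (L: 9>2, CL: 1>-5, CR: -3>-5, R: 2>-2).
For Firm B, CL strictly dominates L on the remaining rows (M: 5>3, B: 5>-1); eliminate L.
Column R is eliminated: CL beats it against every remaining row (M: 5>-3, B: 5>0).
Among the remaining strategies, none is strictly dominated by another pure strategy of the same player, so the elimination stops.
Surviving strategies — Firm A: {M, B}; Firm B: {CL, CR}.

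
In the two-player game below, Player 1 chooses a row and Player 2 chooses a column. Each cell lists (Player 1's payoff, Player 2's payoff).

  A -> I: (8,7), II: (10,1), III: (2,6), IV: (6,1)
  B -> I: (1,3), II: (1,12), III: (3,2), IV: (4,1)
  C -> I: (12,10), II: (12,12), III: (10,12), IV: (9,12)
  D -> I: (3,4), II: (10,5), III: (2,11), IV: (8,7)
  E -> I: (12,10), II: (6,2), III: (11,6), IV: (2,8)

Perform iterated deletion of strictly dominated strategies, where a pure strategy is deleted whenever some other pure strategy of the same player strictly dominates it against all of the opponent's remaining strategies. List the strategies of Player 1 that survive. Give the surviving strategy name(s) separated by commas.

C, E

For Player 1, C strictly dominates A on the remaining columns (I: 12>8, II: 12>10, III: 10>2, IV: 9>6); eliminate A.
Row B is eliminated: C beats it against every remaining column (I: 12>1, II: 12>1, III: 10>3, IV: 9>4).
Row D is eliminated: C beats it against every remaining column (I: 12>3, II: 12>10, III: 10>2, IV: 9>8).
Among the remaining strategies, none is strictly dominated by another pure strategy of the same player, so the elimination stops.
Surviving strategies — Player 1: {C, E}; Player 2: {I, II, III, IV}.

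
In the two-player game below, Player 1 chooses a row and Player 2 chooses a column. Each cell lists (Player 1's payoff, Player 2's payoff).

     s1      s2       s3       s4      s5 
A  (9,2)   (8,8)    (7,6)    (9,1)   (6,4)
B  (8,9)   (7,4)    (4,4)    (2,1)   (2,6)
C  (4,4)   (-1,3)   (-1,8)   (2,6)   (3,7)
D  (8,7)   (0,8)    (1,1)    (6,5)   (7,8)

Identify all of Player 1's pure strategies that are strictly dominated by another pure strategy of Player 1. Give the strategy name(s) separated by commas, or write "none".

Nothing dominates A: B at s1 (9>8); C at s1 (9>4); D at s1 (9>8).
A strictly dominates B — s1: 9>8, s2: 8>7, s3: 7>4, s4: 9>2, s5: 6>2.
C is strictly dominated by A (s1: 9>4, s2: 8>-1, s3: 7>-1, s4: 9>2, s5: 6>3).
D is not dominated — it holds its own against A at s5 (7>6); B at s1 (8=8); C at s1 (8>4).

B, C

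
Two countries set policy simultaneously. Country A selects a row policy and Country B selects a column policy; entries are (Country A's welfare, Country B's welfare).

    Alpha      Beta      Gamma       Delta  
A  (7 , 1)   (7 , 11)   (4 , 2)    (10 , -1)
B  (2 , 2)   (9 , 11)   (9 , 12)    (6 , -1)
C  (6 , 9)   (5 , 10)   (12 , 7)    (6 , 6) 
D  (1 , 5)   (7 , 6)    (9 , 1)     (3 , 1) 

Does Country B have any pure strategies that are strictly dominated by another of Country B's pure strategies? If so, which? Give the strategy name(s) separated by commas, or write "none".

Alpha is strictly dominated by Beta (A: 11>1, B: 11>2, C: 10>9, D: 6>5).
Beta is not dominated — it holds its own against Alpha at A (11>1); Gamma at A (11>2); Delta at A (11>-1).
Nothing dominates Gamma: Alpha at A (2>1); Beta at B (12>11); Delta at A (2>-1).
Delta: dominated, since Alpha does at least as well everywhere (A: 1>-1, B: 2>-1, C: 9>6, D: 5>1).

Alpha, Delta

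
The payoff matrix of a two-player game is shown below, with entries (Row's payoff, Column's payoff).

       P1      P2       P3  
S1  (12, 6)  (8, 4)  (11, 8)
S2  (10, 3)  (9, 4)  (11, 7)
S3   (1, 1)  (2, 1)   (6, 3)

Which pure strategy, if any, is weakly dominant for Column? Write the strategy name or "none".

P3

P3 vs P1: S1: 8>6, S2: 7>3, S3: 3>1.
P3 vs P2: S1: 8>4, S2: 7>4, S3: 3>1.
P3 is at least as good as every other strategy against every opponent action, so it is weakly dominant.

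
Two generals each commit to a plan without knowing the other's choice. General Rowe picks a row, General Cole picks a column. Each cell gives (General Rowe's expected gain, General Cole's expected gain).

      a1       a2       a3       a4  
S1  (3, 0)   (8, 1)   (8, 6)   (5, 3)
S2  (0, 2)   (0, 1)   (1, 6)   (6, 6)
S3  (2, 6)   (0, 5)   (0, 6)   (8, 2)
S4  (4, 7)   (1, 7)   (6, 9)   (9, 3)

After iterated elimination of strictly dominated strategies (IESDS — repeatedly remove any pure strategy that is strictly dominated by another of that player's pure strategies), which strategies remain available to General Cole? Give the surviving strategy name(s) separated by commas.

Row S2 is eliminated: S4 beats it against every remaining column (a1: 4>0, a2: 1>0, a3: 6>1, a4: 9>6).
Row S3 is eliminated: S4 beats it against every remaining column (a1: 4>2, a2: 1>0, a3: 6>0, a4: 9>8).
General Cole's strategy a1 is strictly dominated by a3 (S1: 6>0, S4: 9>7) and is removed.
Column a2 is eliminated: a3 beats it against every remaining row (S1: 6>1, S4: 9>7).
General Cole's strategy a4 is strictly dominated by a3 (S1: 6>3, S4: 9>3) and is removed.
For General Rowe, S1 strictly dominates S4 on the remaining columns (a3: 8>6); eliminate S4.
Among the remaining strategies, none is strictly dominated by another pure strategy of the same player, so the elimination stops.
Surviving strategies — General Rowe: {S1}; General Cole: {a3}.

a3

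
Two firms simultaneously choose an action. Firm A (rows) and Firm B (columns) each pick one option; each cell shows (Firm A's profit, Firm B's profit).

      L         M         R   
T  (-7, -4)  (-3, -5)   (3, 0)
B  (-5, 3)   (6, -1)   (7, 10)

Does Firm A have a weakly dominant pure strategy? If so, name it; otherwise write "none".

B vs T: L: -5>-7, M: 6>-3, R: 7>3.
B is at least as good as every other strategy against every opponent action, so it is weakly dominant.

B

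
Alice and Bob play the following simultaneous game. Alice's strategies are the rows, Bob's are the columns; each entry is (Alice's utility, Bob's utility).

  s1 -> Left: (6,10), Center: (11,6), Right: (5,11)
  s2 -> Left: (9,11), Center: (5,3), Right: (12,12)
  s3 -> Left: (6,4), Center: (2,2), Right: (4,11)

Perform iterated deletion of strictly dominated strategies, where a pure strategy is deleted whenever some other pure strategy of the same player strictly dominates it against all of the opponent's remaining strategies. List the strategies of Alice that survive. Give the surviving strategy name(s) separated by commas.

s2

For Alice, s2 strictly dominates s3 on the remaining columns (Left: 9>6, Center: 5>2, Right: 12>4); eliminate s3.
Column Left is eliminated: Right beats it against every remaining row (s1: 11>10, s2: 12>11).
Column Center is eliminated: Right beats it against every remaining row (s1: 11>6, s2: 12>3).
Row s1 is eliminated: s2 beats it against every remaining column (Right: 12>5).
Among the remaining strategies, none is strictly dominated by another pure strategy of the same player, so the elimination stops.
Surviving strategies — Alice: {s2}; Bob: {Right}.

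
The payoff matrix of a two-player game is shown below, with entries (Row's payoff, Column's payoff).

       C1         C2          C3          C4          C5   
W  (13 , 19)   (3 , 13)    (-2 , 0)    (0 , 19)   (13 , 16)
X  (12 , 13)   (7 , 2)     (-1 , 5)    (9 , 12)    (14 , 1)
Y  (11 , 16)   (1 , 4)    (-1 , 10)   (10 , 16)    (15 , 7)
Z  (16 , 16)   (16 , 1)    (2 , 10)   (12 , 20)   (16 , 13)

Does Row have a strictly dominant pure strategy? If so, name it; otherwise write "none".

Z vs W: C1: 16>13, C2: 16>3, C3: 2>-2, C4: 12>0, C5: 16>13.
Z vs X: C1: 16>12, C2: 16>7, C3: 2>-1, C4: 12>9, C5: 16>14.
Z vs Y: C1: 16>11, C2: 16>1, C3: 2>-1, C4: 12>10, C5: 16>15.
Z strictly beats every other strategy against every opponent action, so it is strictly dominant.

Z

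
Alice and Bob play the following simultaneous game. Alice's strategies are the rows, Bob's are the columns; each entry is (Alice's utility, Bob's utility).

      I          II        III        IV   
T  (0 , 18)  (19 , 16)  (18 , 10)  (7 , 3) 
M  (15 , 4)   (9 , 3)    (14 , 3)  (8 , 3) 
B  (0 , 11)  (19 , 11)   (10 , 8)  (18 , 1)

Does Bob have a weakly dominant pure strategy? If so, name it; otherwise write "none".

I vs II: T: 18>16, M: 4>3, B: 11=11.
I vs III: T: 18>10, M: 4>3, B: 11>8.
I vs IV: T: 18>3, M: 4>3, B: 11>1.
I is at least as good as every other strategy against every opponent action, so it is weakly dominant.

I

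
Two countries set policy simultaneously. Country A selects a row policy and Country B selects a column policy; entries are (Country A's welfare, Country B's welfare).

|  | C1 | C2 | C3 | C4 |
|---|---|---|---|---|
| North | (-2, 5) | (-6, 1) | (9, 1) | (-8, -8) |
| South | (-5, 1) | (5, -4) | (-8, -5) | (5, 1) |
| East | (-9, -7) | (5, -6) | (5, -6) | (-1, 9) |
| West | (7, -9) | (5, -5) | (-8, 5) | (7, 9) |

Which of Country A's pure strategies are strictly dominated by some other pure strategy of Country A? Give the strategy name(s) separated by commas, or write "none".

Nothing dominates North: South at C1 (-2>-5); East at C1 (-2>-9); West at C3 (9>-8).
Nothing dominates South: North at C2 (5>-6); East at C1 (-5>-9); West at C2 (5=5).
East is not dominated — it holds its own against North at C2 (5>-6); South at C2 (5=5); West at C2 (5=5).
Nothing dominates West: North at C1 (7>-2); South at C1 (7>-5); East at C1 (7>-9).

none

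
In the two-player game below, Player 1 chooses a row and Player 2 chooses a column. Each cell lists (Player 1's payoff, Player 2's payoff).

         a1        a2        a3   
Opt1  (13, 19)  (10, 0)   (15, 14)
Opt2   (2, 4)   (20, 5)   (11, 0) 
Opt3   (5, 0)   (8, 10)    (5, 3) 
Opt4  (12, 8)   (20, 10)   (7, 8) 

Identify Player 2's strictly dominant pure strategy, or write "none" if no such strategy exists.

none

a1 fails to dominate a2 at Opt2 (4<5).
a2 fails to dominate a1 at Opt1 (0<19).
a3 fails to dominate a1 at Opt1 (14<19).
No single strategy dominates all the others.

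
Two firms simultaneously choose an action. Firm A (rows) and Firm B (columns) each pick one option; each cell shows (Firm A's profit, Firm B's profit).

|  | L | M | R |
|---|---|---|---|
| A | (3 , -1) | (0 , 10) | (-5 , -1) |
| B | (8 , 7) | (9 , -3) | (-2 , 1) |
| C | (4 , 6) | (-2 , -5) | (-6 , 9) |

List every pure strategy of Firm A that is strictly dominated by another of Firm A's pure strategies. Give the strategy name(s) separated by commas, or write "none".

A, C

A is strictly dominated by B (L: 8>3, M: 9>0, R: -2>-5).
B is not dominated — it holds its own against A at L (8>3); C at L (8>4).
C is strictly dominated by B (L: 8>4, M: 9>-2, R: -2>-6).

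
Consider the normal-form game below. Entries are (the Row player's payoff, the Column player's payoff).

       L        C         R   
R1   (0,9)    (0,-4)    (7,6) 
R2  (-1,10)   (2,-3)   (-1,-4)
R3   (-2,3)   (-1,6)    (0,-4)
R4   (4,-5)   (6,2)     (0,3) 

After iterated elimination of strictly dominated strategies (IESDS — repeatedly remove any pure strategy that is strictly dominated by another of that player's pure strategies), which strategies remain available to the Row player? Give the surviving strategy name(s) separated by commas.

The Row player's strategy R2 is strictly dominated by R4 (L: 4>-1, C: 6>2, R: 0>-1) and is removed.
Row R3 is eliminated: R1 beats it against every remaining column (L: 0>-2, C: 0>-1, R: 7>0).
For the Column player, R strictly dominates C on the remaining rows (R1: 6>-4, R4: 3>2); eliminate C.
Among the remaining strategies, none is strictly dominated by another pure strategy of the same player, so the elimination stops.
Surviving strategies — the Row player: {R1, R4}; the Column player: {L, R}.

R1, R4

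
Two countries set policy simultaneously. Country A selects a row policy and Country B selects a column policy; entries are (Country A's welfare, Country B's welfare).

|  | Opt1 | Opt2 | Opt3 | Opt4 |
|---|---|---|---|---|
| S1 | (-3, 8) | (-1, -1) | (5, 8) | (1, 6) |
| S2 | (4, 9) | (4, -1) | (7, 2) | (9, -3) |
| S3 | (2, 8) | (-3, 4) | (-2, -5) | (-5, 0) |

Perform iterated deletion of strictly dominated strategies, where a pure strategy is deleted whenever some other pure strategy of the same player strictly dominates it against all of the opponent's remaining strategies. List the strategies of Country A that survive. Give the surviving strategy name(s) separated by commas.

S2

Country A's strategy S1 is strictly dominated by S2 (Opt1: 4>-3, Opt2: 4>-1, Opt3: 7>5, Opt4: 9>1) and is removed.
Country A's strategy S3 is strictly dominated by S2 (Opt1: 4>2, Opt2: 4>-3, Opt3: 7>-2, Opt4: 9>-5) and is removed.
Country B's strategy Opt2 is strictly dominated by Opt1 (S2: 9>-1) and is removed.
Column Opt3 is eliminated: Opt1 beats it against every remaining row (S2: 9>2).
Country B's strategy Opt4 is strictly dominated by Opt1 (S2: 9>-3) and is removed.
Among the remaining strategies, none is strictly dominated by another pure strategy of the same player, so the elimination stops.
Surviving strategies — Country A: {S2}; Country B: {Opt1}.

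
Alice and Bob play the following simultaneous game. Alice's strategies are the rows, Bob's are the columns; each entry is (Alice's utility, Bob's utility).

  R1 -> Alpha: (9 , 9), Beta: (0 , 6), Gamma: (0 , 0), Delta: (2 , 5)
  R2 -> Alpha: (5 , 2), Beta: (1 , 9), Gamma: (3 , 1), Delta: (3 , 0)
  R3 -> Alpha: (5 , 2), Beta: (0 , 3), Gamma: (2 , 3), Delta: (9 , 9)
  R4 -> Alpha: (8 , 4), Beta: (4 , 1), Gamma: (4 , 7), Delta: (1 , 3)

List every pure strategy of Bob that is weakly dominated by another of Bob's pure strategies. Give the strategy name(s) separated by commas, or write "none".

none

Nothing dominates Alpha: Beta at R1 (9>6); Gamma at R1 (9>0); Delta at R1 (9>5).
Beta is not dominated — it holds its own against Alpha at R2 (9>2); Gamma at R1 (6>0); Delta at R1 (6>5).
Gamma is not dominated — it holds its own against Alpha at R3 (3>2); Beta at R4 (7>1); Delta at R2 (1>0).
Delta: no other strategy beats it everywhere (Alpha at R3 (9>2); Beta at R3 (9>3); Gamma at R1 (5>0)).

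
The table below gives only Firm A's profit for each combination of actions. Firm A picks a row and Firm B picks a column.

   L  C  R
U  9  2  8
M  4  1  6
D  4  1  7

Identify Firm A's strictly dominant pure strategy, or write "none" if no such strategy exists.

U vs M: L: 9>4, C: 2>1, R: 8>6.
U vs D: L: 9>4, C: 2>1, R: 8>7.
U strictly beats every other strategy against every opponent action, so it is strictly dominant.

U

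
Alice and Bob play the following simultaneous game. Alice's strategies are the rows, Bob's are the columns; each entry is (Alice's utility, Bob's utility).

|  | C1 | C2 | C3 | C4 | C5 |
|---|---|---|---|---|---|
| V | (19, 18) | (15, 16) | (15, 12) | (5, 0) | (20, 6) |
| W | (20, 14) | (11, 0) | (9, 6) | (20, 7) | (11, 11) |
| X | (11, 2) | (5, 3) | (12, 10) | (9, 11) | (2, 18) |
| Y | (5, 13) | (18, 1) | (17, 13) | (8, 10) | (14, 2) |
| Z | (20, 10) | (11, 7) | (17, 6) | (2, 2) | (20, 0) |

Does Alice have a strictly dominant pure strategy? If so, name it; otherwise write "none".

V fails to dominate W at C1 (19<20).
W fails to dominate V at C2 (11<15).
X fails to dominate V at C1 (11<19).
Y fails to dominate V at C1 (5<19).
Z fails to dominate V at C2 (11<15).
No single strategy dominates all the others.

none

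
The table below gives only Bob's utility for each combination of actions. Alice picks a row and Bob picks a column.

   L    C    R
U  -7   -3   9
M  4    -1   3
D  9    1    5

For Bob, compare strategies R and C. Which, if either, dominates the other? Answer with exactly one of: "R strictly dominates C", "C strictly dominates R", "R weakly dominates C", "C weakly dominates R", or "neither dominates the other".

R strictly dominates C

Compare R to C across each opponent action: U: 9>-3, M: 3>-1, D: 5>1.
R gives a strictly higher payoff against each opponent action, so R strictly dominates C.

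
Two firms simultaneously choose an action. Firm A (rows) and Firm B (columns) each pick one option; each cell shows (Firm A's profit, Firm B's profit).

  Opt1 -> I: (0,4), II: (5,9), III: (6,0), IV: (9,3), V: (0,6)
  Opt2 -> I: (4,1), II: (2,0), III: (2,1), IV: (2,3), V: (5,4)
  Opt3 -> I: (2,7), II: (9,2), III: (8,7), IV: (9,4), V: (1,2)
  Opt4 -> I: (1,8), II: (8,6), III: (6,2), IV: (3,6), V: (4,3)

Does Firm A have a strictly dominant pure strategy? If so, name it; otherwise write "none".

none

Opt1 fails to dominate Opt2 at I (0<4).
Opt2 fails to dominate Opt1 at II (2<5).
Opt3 fails to dominate Opt1 at IV (9=9).
Opt4 fails to dominate Opt1 at III (6=6).
No single strategy dominates all the others.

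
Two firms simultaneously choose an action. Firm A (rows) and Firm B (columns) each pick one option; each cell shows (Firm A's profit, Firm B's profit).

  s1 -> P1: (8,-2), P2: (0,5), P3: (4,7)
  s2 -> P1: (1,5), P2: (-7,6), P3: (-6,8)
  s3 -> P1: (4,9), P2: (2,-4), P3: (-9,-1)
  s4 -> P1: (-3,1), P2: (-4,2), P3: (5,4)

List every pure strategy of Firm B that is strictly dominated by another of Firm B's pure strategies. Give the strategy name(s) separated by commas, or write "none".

P1 is not dominated — it holds its own against P2 at s3 (9>-4); P3 at s3 (9>-1).
P2 is strictly dominated by P3 (s1: 7>5, s2: 8>6, s3: -1>-4, s4: 4>2).
P3 is not dominated — it holds its own against P1 at s1 (7>-2); P2 at s1 (7>5).

P2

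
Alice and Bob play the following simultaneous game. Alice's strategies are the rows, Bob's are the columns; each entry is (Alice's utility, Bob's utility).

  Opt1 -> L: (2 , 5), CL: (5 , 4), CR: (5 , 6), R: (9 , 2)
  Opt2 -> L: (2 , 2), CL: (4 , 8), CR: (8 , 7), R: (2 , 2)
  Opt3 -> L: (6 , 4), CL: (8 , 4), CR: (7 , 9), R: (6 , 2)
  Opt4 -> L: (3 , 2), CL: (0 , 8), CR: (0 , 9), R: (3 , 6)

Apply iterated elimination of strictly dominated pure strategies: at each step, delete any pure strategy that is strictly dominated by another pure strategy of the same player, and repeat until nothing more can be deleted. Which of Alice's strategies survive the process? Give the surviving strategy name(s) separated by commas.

For Alice, Opt3 strictly dominates Opt4 on the remaining columns (L: 6>3, CL: 8>0, CR: 7>0, R: 6>3); eliminate Opt4.
Column L is eliminated: CR beats it against every remaining row (Opt1: 6>5, Opt2: 7>2, Opt3: 9>4).
Column R is eliminated: CL beats it against every remaining row (Opt1: 4>2, Opt2: 8>2, Opt3: 4>2).
Alice's strategy Opt1 is strictly dominated by Opt3 (CL: 8>5, CR: 7>5) and is removed.
Among the remaining strategies, none is strictly dominated by another pure strategy of the same player, so the elimination stops.
Surviving strategies — Alice: {Opt2, Opt3}; Bob: {CL, CR}.

Opt2, Opt3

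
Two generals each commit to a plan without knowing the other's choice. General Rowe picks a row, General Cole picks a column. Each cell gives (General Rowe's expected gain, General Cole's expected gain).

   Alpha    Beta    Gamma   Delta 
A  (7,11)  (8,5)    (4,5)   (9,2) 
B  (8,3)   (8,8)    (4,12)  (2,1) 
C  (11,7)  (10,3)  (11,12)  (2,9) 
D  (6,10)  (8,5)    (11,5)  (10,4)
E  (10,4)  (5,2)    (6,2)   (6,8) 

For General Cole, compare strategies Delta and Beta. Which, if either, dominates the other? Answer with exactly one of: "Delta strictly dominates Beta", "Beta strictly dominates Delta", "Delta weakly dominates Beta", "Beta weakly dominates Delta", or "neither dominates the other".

Delta's payoffs vs Beta's, by General Rowe's action — A: 2<5, B: 1<8, C: 9>3, D: 4<5, E: 8>2.
Delta does better at C, E but worse at A, B, D; neither strategy dominates the other.

neither dominates the other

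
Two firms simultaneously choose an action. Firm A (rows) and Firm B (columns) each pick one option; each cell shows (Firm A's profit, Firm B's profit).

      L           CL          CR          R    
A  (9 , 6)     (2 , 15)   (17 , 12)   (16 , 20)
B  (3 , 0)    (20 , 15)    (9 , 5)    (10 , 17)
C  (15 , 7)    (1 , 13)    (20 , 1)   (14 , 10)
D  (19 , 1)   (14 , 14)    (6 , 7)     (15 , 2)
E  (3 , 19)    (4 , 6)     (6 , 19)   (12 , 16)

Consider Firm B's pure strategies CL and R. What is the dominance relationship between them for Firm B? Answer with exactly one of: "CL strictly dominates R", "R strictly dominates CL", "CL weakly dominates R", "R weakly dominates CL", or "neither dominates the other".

neither dominates the other

CL's payoffs vs R's, by Firm A's action — A: 15<20, B: 15<17, C: 13>10, D: 14>2, E: 6<16.
CL does better at C, D but worse at A, B, E; neither strategy dominates the other.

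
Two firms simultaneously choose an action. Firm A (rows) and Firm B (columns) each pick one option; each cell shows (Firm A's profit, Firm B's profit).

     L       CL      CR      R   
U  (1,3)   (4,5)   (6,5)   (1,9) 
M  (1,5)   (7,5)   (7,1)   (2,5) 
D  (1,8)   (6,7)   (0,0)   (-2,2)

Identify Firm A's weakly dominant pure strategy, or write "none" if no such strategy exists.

M

M vs U: L: 1=1, CL: 7>4, CR: 7>6, R: 2>1.
M vs D: L: 1=1, CL: 7>6, CR: 7>0, R: 2>-2.
M is at least as good as every other strategy against every opponent action, so it is weakly dominant.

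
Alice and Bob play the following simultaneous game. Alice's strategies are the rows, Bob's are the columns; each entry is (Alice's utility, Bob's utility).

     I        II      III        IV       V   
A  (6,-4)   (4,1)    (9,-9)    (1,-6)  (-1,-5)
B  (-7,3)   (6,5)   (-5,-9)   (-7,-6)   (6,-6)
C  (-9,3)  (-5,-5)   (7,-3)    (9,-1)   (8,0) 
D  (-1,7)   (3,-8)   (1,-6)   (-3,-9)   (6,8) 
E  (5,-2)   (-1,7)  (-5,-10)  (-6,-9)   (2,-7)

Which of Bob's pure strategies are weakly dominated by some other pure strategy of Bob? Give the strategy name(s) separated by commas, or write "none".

Nothing dominates I: II at C (3>-5); III at A (-4>-9); IV at A (-4>-6); V at A (-4>-5).
Nothing dominates II: I at A (1>-4); III at A (1>-9); IV at A (1>-6); V at A (1>-5).
I weakly dominates III — A: -4>-9, B: 3>-9, C: 3>-3, D: 7>-6, E: -2>-10.
IV: dominated, since I does at least as well everywhere (A: -4>-6, B: 3>-6, C: 3>-1, D: 7>-9, E: -2>-9).
V is not dominated — it holds its own against I at D (8>7); II at C (0>-5); III at A (-5>-9); IV at A (-5>-6).

III, IV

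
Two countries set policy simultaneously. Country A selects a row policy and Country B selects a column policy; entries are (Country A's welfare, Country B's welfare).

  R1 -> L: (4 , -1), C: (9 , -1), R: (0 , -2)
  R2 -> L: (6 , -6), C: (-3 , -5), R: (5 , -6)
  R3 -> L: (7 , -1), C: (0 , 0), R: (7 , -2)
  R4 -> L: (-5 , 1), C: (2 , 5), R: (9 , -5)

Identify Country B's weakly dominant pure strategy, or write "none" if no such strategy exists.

C vs L: R1: -1=-1, R2: -5>-6, R3: 0>-1, R4: 5>1.
C vs R: R1: -1>-2, R2: -5>-6, R3: 0>-2, R4: 5>-5.
C is at least as good as every other strategy against every opponent action, so it is weakly dominant.

C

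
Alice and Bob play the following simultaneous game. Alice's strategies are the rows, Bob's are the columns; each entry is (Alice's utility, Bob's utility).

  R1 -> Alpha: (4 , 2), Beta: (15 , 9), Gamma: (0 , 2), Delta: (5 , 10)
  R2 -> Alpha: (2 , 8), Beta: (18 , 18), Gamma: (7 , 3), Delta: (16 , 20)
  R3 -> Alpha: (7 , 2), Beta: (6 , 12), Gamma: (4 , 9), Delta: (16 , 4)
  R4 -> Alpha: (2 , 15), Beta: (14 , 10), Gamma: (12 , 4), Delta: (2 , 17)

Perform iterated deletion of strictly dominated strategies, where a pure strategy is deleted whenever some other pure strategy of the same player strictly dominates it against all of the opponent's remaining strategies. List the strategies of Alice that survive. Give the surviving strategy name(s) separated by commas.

R2, R3

Column Alpha is eliminated: Delta beats it against every remaining row (R1: 10>2, R2: 20>8, R3: 4>2, R4: 17>15).
For Alice, R2 strictly dominates R1 on the remaining columns (Beta: 18>15, Gamma: 7>0, Delta: 16>5); eliminate R1.
Column Gamma is eliminated: Beta beats it against every remaining row (R2: 18>3, R3: 12>9, R4: 10>4).
Row R4 is eliminated: R2 beats it against every remaining column (Beta: 18>14, Delta: 16>2).
Among the remaining strategies, none is strictly dominated by another pure strategy of the same player, so the elimination stops.
Surviving strategies — Alice: {R2, R3}; Bob: {Beta, Delta}.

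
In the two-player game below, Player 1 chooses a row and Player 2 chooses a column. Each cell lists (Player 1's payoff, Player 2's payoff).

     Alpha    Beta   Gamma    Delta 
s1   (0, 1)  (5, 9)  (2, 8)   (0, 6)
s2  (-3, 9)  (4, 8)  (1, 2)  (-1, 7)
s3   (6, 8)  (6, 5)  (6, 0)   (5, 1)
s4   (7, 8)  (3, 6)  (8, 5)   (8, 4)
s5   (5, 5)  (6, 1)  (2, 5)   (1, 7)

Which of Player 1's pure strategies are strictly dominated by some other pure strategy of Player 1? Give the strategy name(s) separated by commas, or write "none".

s1, s2

s1 is strictly dominated by s3 (Alpha: 6>0, Beta: 6>5, Gamma: 6>2, Delta: 5>0).
s2: dominated, since s1 does at least as well everywhere (Alpha: 0>-3, Beta: 5>4, Gamma: 2>1, Delta: 0>-1).
Nothing dominates s3: s1 at Alpha (6>0); s2 at Alpha (6>-3); s4 at Beta (6>3); s5 at Alpha (6>5).
s4: no other strategy beats it everywhere (s1 at Alpha (7>0); s2 at Alpha (7>-3); s3 at Alpha (7>6); s5 at Alpha (7>5)).
s5 is not dominated — it holds its own against s1 at Alpha (5>0); s2 at Alpha (5>-3); s3 at Beta (6=6); s4 at Beta (6>3).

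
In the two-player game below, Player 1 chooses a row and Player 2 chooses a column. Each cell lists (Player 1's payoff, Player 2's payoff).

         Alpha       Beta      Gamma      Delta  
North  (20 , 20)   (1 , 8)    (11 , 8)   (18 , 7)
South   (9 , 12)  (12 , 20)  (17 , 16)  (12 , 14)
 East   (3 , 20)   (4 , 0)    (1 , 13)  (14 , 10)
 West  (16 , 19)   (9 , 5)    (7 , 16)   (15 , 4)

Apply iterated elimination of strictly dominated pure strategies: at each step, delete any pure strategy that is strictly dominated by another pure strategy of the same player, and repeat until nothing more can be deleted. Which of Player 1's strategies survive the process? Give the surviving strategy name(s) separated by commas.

North, South, West

For Player 1, West strictly dominates East on the remaining columns (Alpha: 16>3, Beta: 9>4, Gamma: 7>1, Delta: 15>14); eliminate East.
Column Delta is eliminated: Beta beats it against every remaining row (North: 8>7, South: 20>14, West: 5>4).
Among the remaining strategies, none is strictly dominated by another pure strategy of the same player, so the elimination stops.
Surviving strategies — Player 1: {North, South, West}; Player 2: {Alpha, Beta, Gamma}.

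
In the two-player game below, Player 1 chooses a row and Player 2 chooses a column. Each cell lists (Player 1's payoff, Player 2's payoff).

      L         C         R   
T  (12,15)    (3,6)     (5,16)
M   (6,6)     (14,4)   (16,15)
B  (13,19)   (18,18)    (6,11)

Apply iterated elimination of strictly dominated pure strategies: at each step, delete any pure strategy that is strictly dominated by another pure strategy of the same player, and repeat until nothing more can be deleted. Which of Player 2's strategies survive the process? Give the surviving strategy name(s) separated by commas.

L, R

Row T is eliminated: B beats it against every remaining column (L: 13>12, C: 18>3, R: 6>5).
Player 2's strategy C is strictly dominated by L (M: 6>4, B: 19>18) and is removed.
Among the remaining strategies, none is strictly dominated by another pure strategy of the same player, so the elimination stops.
Surviving strategies — Player 1: {M, B}; Player 2: {L, R}.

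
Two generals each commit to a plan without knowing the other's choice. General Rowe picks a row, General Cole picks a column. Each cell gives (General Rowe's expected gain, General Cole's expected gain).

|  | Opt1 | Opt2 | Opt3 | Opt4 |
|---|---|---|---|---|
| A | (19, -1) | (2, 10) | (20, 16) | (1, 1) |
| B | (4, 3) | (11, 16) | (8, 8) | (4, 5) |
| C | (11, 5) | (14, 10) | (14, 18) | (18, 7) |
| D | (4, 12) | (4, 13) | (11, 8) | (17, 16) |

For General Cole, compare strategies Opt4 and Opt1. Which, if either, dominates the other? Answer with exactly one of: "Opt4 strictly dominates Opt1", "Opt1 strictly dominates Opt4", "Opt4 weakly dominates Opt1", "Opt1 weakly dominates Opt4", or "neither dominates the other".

Opt4 strictly dominates Opt1

Opt4's payoffs vs Opt1's, by General Rowe's action — A: 1>-1, B: 5>3, C: 7>5, D: 16>12.
Every comparison favours Opt4, so Opt4 strictly dominates Opt1.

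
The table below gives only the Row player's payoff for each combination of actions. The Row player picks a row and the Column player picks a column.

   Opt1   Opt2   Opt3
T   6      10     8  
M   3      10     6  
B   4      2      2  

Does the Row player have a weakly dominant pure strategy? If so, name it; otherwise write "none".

T

T vs M: Opt1: 6>3, Opt2: 10=10, Opt3: 8>6.
T vs B: Opt1: 6>4, Opt2: 10>2, Opt3: 8>2.
T is at least as good as every other strategy against every opponent action, so it is weakly dominant.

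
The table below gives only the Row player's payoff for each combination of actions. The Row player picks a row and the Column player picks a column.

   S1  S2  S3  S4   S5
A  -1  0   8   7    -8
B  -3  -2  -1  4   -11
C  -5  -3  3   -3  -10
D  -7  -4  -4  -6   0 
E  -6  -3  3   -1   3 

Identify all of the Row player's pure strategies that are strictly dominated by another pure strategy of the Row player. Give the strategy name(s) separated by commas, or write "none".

B, C, D

Nothing dominates A: B at S1 (-1>-3); C at S1 (-1>-5); D at S1 (-1>-7); E at S1 (-1>-6).
B is strictly dominated by A (S1: -1>-3, S2: 0>-2, S3: 8>-1, S4: 7>4, S5: -8>-11).
C is strictly dominated by A (S1: -1>-5, S2: 0>-3, S3: 8>3, S4: 7>-3, S5: -8>-10).
D: dominated, since E does at least as well everywhere (S1: -6>-7, S2: -3>-4, S3: 3>-4, S4: -1>-6, S5: 3>0).
E: no other strategy beats it everywhere (A at S5 (3>-8); B at S3 (3>-1); C at S2 (-3=-3); D at S1 (-6>-7)).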